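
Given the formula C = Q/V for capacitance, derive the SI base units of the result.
Units of each symbol in C = Q/V:
  Q (charge, in coulombs): s·A
  V (voltage, in volts): kg·m²/(s³·A)  → in the denominator, contributes s³·A/(kg·m²)

Multiplying the contributions: [s·A] · [s³·A/(kg·m²)]
Adding exponents of each base unit: kg: -1, m: -2, s: 4, A: 2
SI base units of capacitance: s⁴·A²/(kg·m²)

Answer: s⁴·A²/(kg·m²)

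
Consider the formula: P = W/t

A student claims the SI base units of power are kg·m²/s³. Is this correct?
Units of each symbol in P = W/t:
  W (work): kg·m²/s²
  t (time): s  → in the denominator, contributes 1/s

Multiplying the contributions: [kg·m²/s²] · [1/s]
Adding exponents of each base unit: kg: 1, m: 2, s: -3
SI base units of power: kg·m²/s³

The claimed units kg·m²/s³ match the derived units, so the claim is correct.

Answer: Yes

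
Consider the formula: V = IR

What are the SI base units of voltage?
Units of each symbol in V = IR:
  I (current): A
  R (resistance, in ohms): kg·m²/(s³·A²)

Multiplying the contributions: [A] · [kg·m²/(s³·A²)]
Adding exponents of each base unit: kg: 1, m: 2, s: -3, A: -1
SI base units of voltage: kg·m²/(s³·A)

Answer: kg·m²/(s³·A)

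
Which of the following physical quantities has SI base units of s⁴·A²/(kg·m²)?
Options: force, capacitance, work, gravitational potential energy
Checking the SI base units of each option:
  force (F = ma): kg·m/s²  ✗
  capacitance (C = Q/V): s⁴·A²/(kg·m²)  ✓ matches
  work (W = Fd): kg·m²/s²  ✗
  gravitational potential energy (U = -GMm/r): kg·m²/s²  ✗

Only capacitance has units s⁴·A²/(kg·m²).

Answer: capacitance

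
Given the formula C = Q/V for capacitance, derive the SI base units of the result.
Units of each symbol in C = Q/V:
  Q (charge, in coulombs): s·A
  V (voltage, in volts): kg·m²/(s³·A)  → in the denominator, contributes s³·A/(kg·m²)

Multiplying the contributions: [s·A] · [s³·A/(kg·m²)]
Adding exponents of each base unit: kg: -1, m: -2, s: 4, A: 2
SI base units of capacitance: s⁴·A²/(kg·m²)

Answer: s⁴·A²/(kg·m²)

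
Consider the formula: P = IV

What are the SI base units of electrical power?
Units of each symbol in P = IV:
  I (current): A
  V (voltage, in volts): kg·m²/(s³·A)

Multiplying the contributions: [A] · [kg·m²/(s³·A)]
Adding exponents of each base unit: kg: 1, m: 2, s: -3
SI base units of electrical power: kg·m²/s³

Answer: kg·m²/s³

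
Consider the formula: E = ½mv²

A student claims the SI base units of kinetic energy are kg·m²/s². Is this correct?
Units of each symbol in E = ½mv²:
  m (mass): kg
  v (speed): m/s  → to the power 2, contributes m²/s²
  The factor ½ is dimensionless.

Multiplying the contributions: [kg] · [m²/s²]
Adding exponents of each base unit: kg: 1, m: 2, s: -2
SI base units of kinetic energy: kg·m²/s²

The claimed units kg·m²/s² match the derived units, so the claim is correct.

Answer: Yes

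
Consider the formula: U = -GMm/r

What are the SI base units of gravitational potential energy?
Units of each symbol in U = -GMm/r:
  G (gravitational constant): m³/(kg·s²)
  M (mass): kg
  m (mass): kg
  r (distance): m  → in the denominator, contributes 1/m
  The minus sign does not affect the units.

Multiplying the contributions: [m³/(kg·s²)] · [kg] · [kg] · [1/m]
Adding exponents of each base unit: kg: 1, m: 2, s: -2
SI base units of gravitational potential energy: kg·m²/s²

Answer: kg·m²/s²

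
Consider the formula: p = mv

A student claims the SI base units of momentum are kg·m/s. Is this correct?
Units of each symbol in p = mv:
  m (mass): kg
  v (velocity): m/s

Multiplying the contributions: [kg] · [m/s]
Adding exponents of each base unit: kg: 1, m: 1, s: -1
SI base units of momentum: kg·m/s

The claimed units kg·m/s match the derived units, so the claim is correct.

Answer: Yes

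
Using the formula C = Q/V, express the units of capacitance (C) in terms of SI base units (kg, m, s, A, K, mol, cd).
Units of each symbol in C = Q/V:
  Q (charge, in coulombs): s·A
  V (voltage, in volts): kg·m²/(s³·A)  → in the denominator, contributes s³·A/(kg·m²)

Multiplying the contributions: [s·A] · [s³·A/(kg·m²)]
Adding exponents of each base unit: kg: -1, m: -2, s: 4, A: 2
SI base units of capacitance: s⁴·A²/(kg·m²)

Answer: s⁴·A²/(kg·m²)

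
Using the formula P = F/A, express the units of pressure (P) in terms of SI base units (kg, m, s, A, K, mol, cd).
Units of each symbol in P = F/A:
  F (force): kg·m/s²
  A (area): m²  → in the denominator, contributes 1/m²

Multiplying the contributions: [kg·m/s²] · [1/m²]
Adding exponents of each base unit: kg: 1, m: -1, s: -2
SI base units of pressure: kg/(m·s²)

Answer: kg/(m·s²)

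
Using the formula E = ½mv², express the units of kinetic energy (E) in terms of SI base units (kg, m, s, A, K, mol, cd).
Units of each symbol in E = ½mv²:
  m (mass): kg
  v (speed): m/s  → to the power 2, contributes m²/s²
  The factor ½ is dimensionless.

Multiplying the contributions: [kg] · [m²/s²]
Adding exponents of each base unit: kg: 1, m: 2, s: -2
SI base units of kinetic energy: kg·m²/s²

Answer: kg·m²/s²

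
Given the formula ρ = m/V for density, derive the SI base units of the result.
Units of each symbol in ρ = m/V:
  m (mass): kg
  V (volume): m³  → in the denominator, contributes 1/m³

Multiplying the contributions: [kg] · [1/m³]
Adding exponents of each base unit: kg: 1, m: -3
SI base units of density: kg/m³

Answer: kg/m³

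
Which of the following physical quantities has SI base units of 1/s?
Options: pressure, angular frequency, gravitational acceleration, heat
Checking the SI base units of each option:
  pressure (P = F/A): kg/(m·s²)  ✗
  angular frequency (ω = 2πf): 1/s  ✓ matches
  gravitational acceleration (g = GM/r²): m/s²  ✗
  heat (Q = mcΔT): kg·m²/s²  ✗

Only angular frequency has units 1/s.

Answer: angular frequency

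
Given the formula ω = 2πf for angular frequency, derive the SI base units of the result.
Units of each symbol in ω = 2πf:
  f (frequency): 1/s
  The factor 2π is dimensionless.

Multiplying the contributions: [1/s]
Adding exponents of each base unit: s: -1
SI base units of angular frequency: 1/s

Answer: 1/s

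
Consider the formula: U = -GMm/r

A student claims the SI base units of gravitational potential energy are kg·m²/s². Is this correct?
Units of each symbol in U = -GMm/r:
  G (gravitational constant): m³/(kg·s²)
  M (mass): kg
  m (mass): kg
  r (distance): m  → in the denominator, contributes 1/m
  The minus sign does not affect the units.

Multiplying the contributions: [m³/(kg·s²)] · [kg] · [kg] · [1/m]
Adding exponents of each base unit: kg: 1, m: 2, s: -2
SI base units of gravitational potential energy: kg·m²/s²

The claimed units kg·m²/s² match the derived units, so the claim is correct.

Answer: Yes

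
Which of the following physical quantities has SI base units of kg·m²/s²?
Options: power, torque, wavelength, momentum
Checking the SI base units of each option:
  power (P = W/t): kg·m²/s³  ✗
  torque (τ = Fr): kg·m²/s²  ✓ matches
  wavelength (λ = v/f): m  ✗
  momentum (p = mv): kg·m/s  ✗

Only torque has units kg·m²/s².

Answer: torque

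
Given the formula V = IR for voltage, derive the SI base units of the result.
Units of each symbol in V = IR:
  I (current): A
  R (resistance, in ohms): kg·m²/(s³·A²)

Multiplying the contributions: [A] · [kg·m²/(s³·A²)]
Adding exponents of each base unit: kg: 1, m: 2, s: -3, A: -1
SI base units of voltage: kg·m²/(s³·A)

Answer: kg·m²/(s³·A)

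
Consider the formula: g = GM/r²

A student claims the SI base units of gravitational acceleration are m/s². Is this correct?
Units of each symbol in g = GM/r²:
  G (gravitational constant): m³/(kg·s²)
  M (mass): kg
  r (distance): m  → to the power 2 in the denominator, contributes 1/m²

Multiplying the contributions: [m³/(kg·s²)] · [kg] · [1/m²]
Adding exponents of each base unit: m: 1, s: -2
SI base units of gravitational acceleration: m/s²

The claimed units m/s² match the derived units, so the claim is correct.

Answer: Yes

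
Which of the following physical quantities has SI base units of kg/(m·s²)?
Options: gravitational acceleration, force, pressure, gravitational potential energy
Checking the SI base units of each option:
  gravitational acceleration (g = GM/r²): m/s²  ✗
  force (F = ma): kg·m/s²  ✗
  pressure (P = F/A): kg/(m·s²)  ✓ matches
  gravitational potential energy (U = -GMm/r): kg·m²/s²  ✗

Only pressure has units kg/(m·s²).

Answer: pressure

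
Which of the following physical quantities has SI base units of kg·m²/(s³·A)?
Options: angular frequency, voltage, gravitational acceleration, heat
Checking the SI base units of each option:
  angular frequency (ω = 2πf): 1/s  ✗
  voltage (V = IR): kg·m²/(s³·A)  ✓ matches
  gravitational acceleration (g = GM/r²): m/s²  ✗
  heat (Q = mcΔT): kg·m²/s²  ✗

Only voltage has units kg·m²/(s³·A).

Answer: voltage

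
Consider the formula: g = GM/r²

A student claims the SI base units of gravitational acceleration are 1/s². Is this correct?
Units of each symbol in g = GM/r²:
  G (gravitational constant): m³/(kg·s²)
  M (mass): kg
  r (distance): m  → to the power 2 in the denominator, contributes 1/m²

Multiplying the contributions: [m³/(kg·s²)] · [kg] · [1/m²]
Adding exponents of each base unit: m: 1, s: -2
SI base units of gravitational acceleration: m/s²

The claimed units 1/s² (exponents s: -2) do not match the derived units m/s² (exponents m: 1, s: -2), so the claim is incorrect.

Answer: No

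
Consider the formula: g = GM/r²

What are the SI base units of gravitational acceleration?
Units of each symbol in g = GM/r²:
  G (gravitational constant): m³/(kg·s²)
  M (mass): kg
  r (distance): m  → to the power 2 in the denominator, contributes 1/m²

Multiplying the contributions: [m³/(kg·s²)] · [kg] · [1/m²]
Adding exponents of each base unit: m: 1, s: -2
SI base units of gravitational acceleration: m/s²

Answer: m/s²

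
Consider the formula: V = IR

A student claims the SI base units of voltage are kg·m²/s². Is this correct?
Units of each symbol in V = IR:
  I (current): A
  R (resistance, in ohms): kg·m²/(s³·A²)

Multiplying the contributions: [A] · [kg·m²/(s³·A²)]
Adding exponents of each base unit: kg: 1, m: 2, s: -3, A: -1
SI base units of voltage: kg·m²/(s³·A)

The claimed units kg·m²/s² (exponents kg: 1, m: 2, s: -2) do not match the derived units kg·m²/(s³·A) (exponents kg: 1, m: 2, s: -3, A: -1), so the claim is incorrect.

Answer: No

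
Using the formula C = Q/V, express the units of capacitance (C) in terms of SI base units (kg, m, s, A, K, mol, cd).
Units of each symbol in C = Q/V:
  Q (charge, in coulombs): s·A
  V (voltage, in volts): kg·m²/(s³·A)  → in the denominator, contributes s³·A/(kg·m²)

Multiplying the contributions: [s·A] · [s³·A/(kg·m²)]
Adding exponents of each base unit: kg: -1, m: -2, s: 4, A: 2
SI base units of capacitance: s⁴·A²/(kg·m²)

Answer: s⁴·A²/(kg·m²)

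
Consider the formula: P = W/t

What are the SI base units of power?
Units of each symbol in P = W/t:
  W (work): kg·m²/s²
  t (time): s  → in the denominator, contributes 1/s

Multiplying the contributions: [kg·m²/s²] · [1/s]
Adding exponents of each base unit: kg: 1, m: 2, s: -3
SI base units of power: kg·m²/s³

Answer: kg·m²/s³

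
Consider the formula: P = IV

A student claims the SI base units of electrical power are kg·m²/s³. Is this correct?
Units of each symbol in P = IV:
  I (current): A
  V (voltage, in volts): kg·m²/(s³·A)

Multiplying the contributions: [A] · [kg·m²/(s³·A)]
Adding exponents of each base unit: kg: 1, m: 2, s: -3
SI base units of electrical power: kg·m²/s³

The claimed units kg·m²/s³ match the derived units, so the claim is correct.

Answer: Yes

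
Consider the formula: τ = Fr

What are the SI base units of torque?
Units of each symbol in τ = Fr:
  F (force): kg·m/s²
  r (lever arm): m

Multiplying the contributions: [kg·m/s²] · [m]
Adding exponents of each base unit: kg: 1, m: 2, s: -2
SI base units of torque: kg·m²/s²

Answer: kg·m²/s²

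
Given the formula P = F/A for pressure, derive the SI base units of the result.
Units of each symbol in P = F/A:
  F (force): kg·m/s²
  A (area): m²  → in the denominator, contributes 1/m²

Multiplying the contributions: [kg·m/s²] · [1/m²]
Adding exponents of each base unit: kg: 1, m: -1, s: -2
SI base units of pressure: kg/(m·s²)

Answer: kg/(m·s²)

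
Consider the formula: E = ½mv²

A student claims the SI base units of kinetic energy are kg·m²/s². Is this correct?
Units of each symbol in E = ½mv²:
  m (mass): kg
  v (speed): m/s  → to the power 2, contributes m²/s²
  The factor ½ is dimensionless.

Multiplying the contributions: [kg] · [m²/s²]
Adding exponents of each base unit: kg: 1, m: 2, s: -2
SI base units of kinetic energy: kg·m²/s²

The claimed units kg·m²/s² match the derived units, so the claim is correct.

Answer: Yes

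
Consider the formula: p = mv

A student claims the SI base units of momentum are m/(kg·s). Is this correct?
Units of each symbol in p = mv:
  m (mass): kg
  v (velocity): m/s

Multiplying the contributions: [kg] · [m/s]
Adding exponents of each base unit: kg: 1, m: 1, s: -1
SI base units of momentum: kg·m/s

The claimed units m/(kg·s) (exponents kg: -1, m: 1, s: -1) do not match the derived units kg·m/s (exponents kg: 1, m: 1, s: -1), so the claim is incorrect.

Answer: No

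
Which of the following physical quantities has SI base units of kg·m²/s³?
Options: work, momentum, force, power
Checking the SI base units of each option:
  work (W = Fd): kg·m²/s²  ✗
  momentum (p = mv): kg·m/s  ✗
  force (F = ma): kg·m/s²  ✗
  power (P = W/t): kg·m²/s³  ✓ matches

Only power has units kg·m²/s³.

Answer: power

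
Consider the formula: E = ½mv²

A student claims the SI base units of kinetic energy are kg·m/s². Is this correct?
Units of each symbol in E = ½mv²:
  m (mass): kg
  v (speed): m/s  → to the power 2, contributes m²/s²
  The factor ½ is dimensionless.

Multiplying the contributions: [kg] · [m²/s²]
Adding exponents of each base unit: kg: 1, m: 2, s: -2
SI base units of kinetic energy: kg·m²/s²

The claimed units kg·m/s² (exponents kg: 1, m: 1, s: -2) do not match the derived units kg·m²/s² (exponents kg: 1, m: 2, s: -2), so the claim is incorrect.

Answer: No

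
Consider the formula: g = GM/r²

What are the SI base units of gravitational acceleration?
Units of each symbol in g = GM/r²:
  G (gravitational constant): m³/(kg·s²)
  M (mass): kg
  r (distance): m  → to the power 2 in the denominator, contributes 1/m²

Multiplying the contributions: [m³/(kg·s²)] · [kg] · [1/m²]
Adding exponents of each base unit: m: 1, s: -2
SI base units of gravitational acceleration: m/s²

Answer: m/s²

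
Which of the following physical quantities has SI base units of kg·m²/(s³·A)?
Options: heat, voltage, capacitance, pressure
Checking the SI base units of each option:
  heat (Q = mcΔT): kg·m²/s²  ✗
  voltage (V = IR): kg·m²/(s³·A)  ✓ matches
  capacitance (C = Q/V): s⁴·A²/(kg·m²)  ✗
  pressure (P = F/A): kg/(m·s²)  ✗

Only voltage has units kg·m²/(s³·A).

Answer: voltage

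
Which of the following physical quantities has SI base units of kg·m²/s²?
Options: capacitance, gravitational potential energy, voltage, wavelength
Checking the SI base units of each option:
  capacitance (C = Q/V): s⁴·A²/(kg·m²)  ✗
  gravitational potential energy (U = -GMm/r): kg·m²/s²  ✓ matches
  voltage (V = IR): kg·m²/(s³·A)  ✗
  wavelength (λ = v/f): m  ✗

Only gravitational potential energy has units kg·m²/s².

Answer: gravitational potential energy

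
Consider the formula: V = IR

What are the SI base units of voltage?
Units of each symbol in V = IR:
  I (current): A
  R (resistance, in ohms): kg·m²/(s³·A²)

Multiplying the contributions: [A] · [kg·m²/(s³·A²)]
Adding exponents of each base unit: kg: 1, m: 2, s: -3, A: -1
SI base units of voltage: kg·m²/(s³·A)

Answer: kg·m²/(s³·A)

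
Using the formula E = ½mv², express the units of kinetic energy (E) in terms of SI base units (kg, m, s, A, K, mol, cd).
Units of each symbol in E = ½mv²:
  m (mass): kg
  v (speed): m/s  → to the power 2, contributes m²/s²
  The factor ½ is dimensionless.

Multiplying the contributions: [kg] · [m²/s²]
Adding exponents of each base unit: kg: 1, m: 2, s: -2
SI base units of kinetic energy: kg·m²/s²

Answer: kg·m²/s²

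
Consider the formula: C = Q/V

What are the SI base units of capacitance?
Units of each symbol in C = Q/V:
  Q (charge, in coulombs): s·A
  V (voltage, in volts): kg·m²/(s³·A)  → in the denominator, contributes s³·A/(kg·m²)

Multiplying the contributions: [s·A] · [s³·A/(kg·m²)]
Adding exponents of each base unit: kg: -1, m: -2, s: 4, A: 2
SI base units of capacitance: s⁴·A²/(kg·m²)

Answer: s⁴·A²/(kg·m²)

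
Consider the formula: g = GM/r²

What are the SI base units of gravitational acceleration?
Units of each symbol in g = GM/r²:
  G (gravitational constant): m³/(kg·s²)
  M (mass): kg
  r (distance): m  → to the power 2 in the denominator, contributes 1/m²

Multiplying the contributions: [m³/(kg·s²)] · [kg] · [1/m²]
Adding exponents of each base unit: m: 1, s: -2
SI base units of gravitational acceleration: m/s²

Answer: m/s²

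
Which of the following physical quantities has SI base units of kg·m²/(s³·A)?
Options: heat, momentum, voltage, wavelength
Checking the SI base units of each option:
  heat (Q = mcΔT): kg·m²/s²  ✗
  momentum (p = mv): kg·m/s  ✗
  voltage (V = IR): kg·m²/(s³·A)  ✓ matches
  wavelength (λ = v/f): m  ✗

Only voltage has units kg·m²/(s³·A).

Answer: voltage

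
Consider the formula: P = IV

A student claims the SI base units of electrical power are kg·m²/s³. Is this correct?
Units of each symbol in P = IV:
  I (current): A
  V (voltage, in volts): kg·m²/(s³·A)

Multiplying the contributions: [A] · [kg·m²/(s³·A)]
Adding exponents of each base unit: kg: 1, m: 2, s: -3
SI base units of electrical power: kg·m²/s³

The claimed units kg·m²/s³ match the derived units, so the claim is correct.

Answer: Yes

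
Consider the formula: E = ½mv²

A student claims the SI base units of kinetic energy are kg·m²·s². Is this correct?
Units of each symbol in E = ½mv²:
  m (mass): kg
  v (speed): m/s  → to the power 2, contributes m²/s²
  The factor ½ is dimensionless.

Multiplying the contributions: [kg] · [m²/s²]
Adding exponents of each base unit: kg: 1, m: 2, s: -2
SI base units of kinetic energy: kg·m²/s²

The claimed units kg·m²·s² (exponents kg: 1, m: 2, s: 2) do not match the derived units kg·m²/s² (exponents kg: 1, m: 2, s: -2), so the claim is incorrect.

Answer: No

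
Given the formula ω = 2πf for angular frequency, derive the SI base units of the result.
Units of each symbol in ω = 2πf:
  f (frequency): 1/s
  The factor 2π is dimensionless.

Multiplying the contributions: [1/s]
Adding exponents of each base unit: s: -1
SI base units of angular frequency: 1/s

Answer: 1/s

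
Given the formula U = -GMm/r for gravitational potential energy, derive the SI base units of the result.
Units of each symbol in U = -GMm/r:
  G (gravitational constant): m³/(kg·s²)
  M (mass): kg
  m (mass): kg
  r (distance): m  → in the denominator, contributes 1/m
  The minus sign does not affect the units.

Multiplying the contributions: [m³/(kg·s²)] · [kg] · [kg] · [1/m]
Adding exponents of each base unit: kg: 1, m: 2, s: -2
SI base units of gravitational potential energy: kg·m²/s²

Answer: kg·m²/s²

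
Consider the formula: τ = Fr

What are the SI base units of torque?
Units of each symbol in τ = Fr:
  F (force): kg·m/s²
  r (lever arm): m

Multiplying the contributions: [kg·m/s²] · [m]
Adding exponents of each base unit: kg: 1, m: 2, s: -2
SI base units of torque: kg·m²/s²

Answer: kg·m²/s²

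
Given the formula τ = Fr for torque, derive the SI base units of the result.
Units of each symbol in τ = Fr:
  F (force): kg·m/s²
  r (lever arm): m

Multiplying the contributions: [kg·m/s²] · [m]
Adding exponents of each base unit: kg: 1, m: 2, s: -2
SI base units of torque: kg·m²/s²

Answer: kg·m²/s²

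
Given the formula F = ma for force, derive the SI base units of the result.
Units of each symbol in F = ma:
  m (mass): kg
  a (acceleration): m/s²

Multiplying the contributions: [kg] · [m/s²]
Adding exponents of each base unit: kg: 1, m: 1, s: -2
SI base units of force: kg·m/s²

Answer: kg·m/s²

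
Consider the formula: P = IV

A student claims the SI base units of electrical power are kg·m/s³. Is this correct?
Units of each symbol in P = IV:
  I (current): A
  V (voltage, in volts): kg·m²/(s³·A)

Multiplying the contributions: [A] · [kg·m²/(s³·A)]
Adding exponents of each base unit: kg: 1, m: 2, s: -3
SI base units of electrical power: kg·m²/s³

The claimed units kg·m/s³ (exponents kg: 1, m: 1, s: -3) do not match the derived units kg·m²/s³ (exponents kg: 1, m: 2, s: -3), so the claim is incorrect.

Answer: No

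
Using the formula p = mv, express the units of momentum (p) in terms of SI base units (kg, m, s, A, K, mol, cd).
Units of each symbol in p = mv:
  m (mass): kg
  v (velocity): m/s

Multiplying the contributions: [kg] · [m/s]
Adding exponents of each base unit: kg: 1, m: 1, s: -1
SI base units of momentum: kg·m/s

Answer: kg·m/s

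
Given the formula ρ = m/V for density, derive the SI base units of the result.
Units of each symbol in ρ = m/V:
  m (mass): kg
  V (volume): m³  → in the denominator, contributes 1/m³

Multiplying the contributions: [kg] · [1/m³]
Adding exponents of each base unit: kg: 1, m: -3
SI base units of density: kg/m³

Answer: kg/m³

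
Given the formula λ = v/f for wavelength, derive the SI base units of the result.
Units of each symbol in λ = v/f:
  v (wave speed): m/s
  f (frequency): 1/s  → in the denominator, contributes s

Multiplying the contributions: [m/s] · [s]
Adding exponents of each base unit: m: 1
SI base units of wavelength: m

Answer: m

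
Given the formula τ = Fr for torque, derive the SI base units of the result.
Units of each symbol in τ = Fr:
  F (force): kg·m/s²
  r (lever arm): m

Multiplying the contributions: [kg·m/s²] · [m]
Adding exponents of each base unit: kg: 1, m: 2, s: -2
SI base units of torque: kg·m²/s²

Answer: kg·m²/s²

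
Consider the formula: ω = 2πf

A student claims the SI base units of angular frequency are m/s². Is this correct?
Units of each symbol in ω = 2πf:
  f (frequency): 1/s
  The factor 2π is dimensionless.

Multiplying the contributions: [1/s]
Adding exponents of each base unit: s: -1
SI base units of angular frequency: 1/s

The claimed units m/s² (exponents m: 1, s: -2) do not match the derived units 1/s (exponents s: -1), so the claim is incorrect.

Answer: No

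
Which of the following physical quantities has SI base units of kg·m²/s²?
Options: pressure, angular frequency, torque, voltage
Checking the SI base units of each option:
  pressure (P = F/A): kg/(m·s²)  ✗
  angular frequency (ω = 2πf): 1/s  ✗
  torque (τ = Fr): kg·m²/s²  ✓ matches
  voltage (V = IR): kg·m²/(s³·A)  ✗

Only torque has units kg·m²/s².

Answer: torque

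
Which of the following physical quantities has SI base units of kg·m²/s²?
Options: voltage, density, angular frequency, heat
Checking the SI base units of each option:
  voltage (V = IR): kg·m²/(s³·A)  ✗
  density (ρ = m/V): kg/m³  ✗
  angular frequency (ω = 2πf): 1/s  ✗
  heat (Q = mcΔT): kg·m²/s²  ✓ matches

Only heat has units kg·m²/s².

Answer: heat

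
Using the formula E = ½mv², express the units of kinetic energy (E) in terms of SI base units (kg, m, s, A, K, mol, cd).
Units of each symbol in E = ½mv²:
  m (mass): kg
  v (speed): m/s  → to the power 2, contributes m²/s²
  The factor ½ is dimensionless.

Multiplying the contributions: [kg] · [m²/s²]
Adding exponents of each base unit: kg: 1, m: 2, s: -2
SI base units of kinetic energy: kg·m²/s²

Answer: kg·m²/s²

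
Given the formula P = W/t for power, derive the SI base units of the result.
Units of each symbol in P = W/t:
  W (work): kg·m²/s²
  t (time): s  → in the denominator, contributes 1/s

Multiplying the contributions: [kg·m²/s²] · [1/s]
Adding exponents of each base unit: kg: 1, m: 2, s: -3
SI base units of power: kg·m²/s³

Answer: kg·m²/s³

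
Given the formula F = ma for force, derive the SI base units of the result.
Units of each symbol in F = ma:
  m (mass): kg
  a (acceleration): m/s²

Multiplying the contributions: [kg] · [m/s²]
Adding exponents of each base unit: kg: 1, m: 1, s: -2
SI base units of force: kg·m/s²

Answer: kg·m/s²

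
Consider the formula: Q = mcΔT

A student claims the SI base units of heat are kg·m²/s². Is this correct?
Units of each symbol in Q = mcΔT:
  m (mass): kg
  c (specific heat capacity, in J/(kg·K)): m²/(s²·K)
  ΔT (temperature change): K

Multiplying the contributions: [kg] · [m²/(s²·K)] · [K]
Adding exponents of each base unit: kg: 1, m: 2, s: -2
SI base units of heat: kg·m²/s²

The claimed units kg·m²/s² match the derived units, so the claim is correct.

Answer: Yes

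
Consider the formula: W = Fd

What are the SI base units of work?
Units of each symbol in W = Fd:
  F (force): kg·m/s²
  d (displacement): m

Multiplying the contributions: [kg·m/s²] · [m]
Adding exponents of each base unit: kg: 1, m: 2, s: -2
SI base units of work: kg·m²/s²

Answer: kg·m²/s²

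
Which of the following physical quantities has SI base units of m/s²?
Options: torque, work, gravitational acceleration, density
Checking the SI base units of each option:
  torque (τ = Fr): kg·m²/s²  ✗
  work (W = Fd): kg·m²/s²  ✗
  gravitational acceleration (g = GM/r²): m/s²  ✓ matches
  density (ρ = m/V): kg/m³  ✗

Only gravitational acceleration has units m/s².

Answer: gravitational acceleration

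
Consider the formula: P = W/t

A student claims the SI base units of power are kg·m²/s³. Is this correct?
Units of each symbol in P = W/t:
  W (work): kg·m²/s²
  t (time): s  → in the denominator, contributes 1/s

Multiplying the contributions: [kg·m²/s²] · [1/s]
Adding exponents of each base unit: kg: 1, m: 2, s: -3
SI base units of power: kg·m²/s³

The claimed units kg·m²/s³ match the derived units, so the claim is correct.

Answer: Yes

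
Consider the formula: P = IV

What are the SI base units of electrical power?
Units of each symbol in P = IV:
  I (current): A
  V (voltage, in volts): kg·m²/(s³·A)

Multiplying the contributions: [A] · [kg·m²/(s³·A)]
Adding exponents of each base unit: kg: 1, m: 2, s: -3
SI base units of electrical power: kg·m²/s³

Answer: kg·m²/s³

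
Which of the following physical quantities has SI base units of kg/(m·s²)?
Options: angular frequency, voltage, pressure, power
Checking the SI base units of each option:
  angular frequency (ω = 2πf): 1/s  ✗
  voltage (V = IR): kg·m²/(s³·A)  ✗
  pressure (P = F/A): kg/(m·s²)  ✓ matches
  power (P = W/t): kg·m²/s³  ✗

Only pressure has units kg/(m·s²).

Answer: pressure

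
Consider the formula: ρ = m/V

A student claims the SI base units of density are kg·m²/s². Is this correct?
Units of each symbol in ρ = m/V:
  m (mass): kg
  V (volume): m³  → in the denominator, contributes 1/m³

Multiplying the contributions: [kg] · [1/m³]
Adding exponents of each base unit: kg: 1, m: -3
SI base units of density: kg/m³

The claimed units kg·m²/s² (exponents kg: 1, m: 2, s: -2) do not match the derived units kg/m³ (exponents kg: 1, m: -3), so the claim is incorrect.

Answer: No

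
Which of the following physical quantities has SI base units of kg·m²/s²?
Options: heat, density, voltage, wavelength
Checking the SI base units of each option:
  heat (Q = mcΔT): kg·m²/s²  ✓ matches
  density (ρ = m/V): kg/m³  ✗
  voltage (V = IR): kg·m²/(s³·A)  ✗
  wavelength (λ = v/f): m  ✗

Only heat has units kg·m²/s².

Answer: heat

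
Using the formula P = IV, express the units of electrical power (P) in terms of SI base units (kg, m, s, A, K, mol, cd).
Units of each symbol in P = IV:
  I (current): A
  V (voltage, in volts): kg·m²/(s³·A)

Multiplying the contributions: [A] · [kg·m²/(s³·A)]
Adding exponents of each base unit: kg: 1, m: 2, s: -3
SI base units of electrical power: kg·m²/s³

Answer: kg·m²/s³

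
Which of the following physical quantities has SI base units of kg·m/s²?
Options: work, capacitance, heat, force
Checking the SI base units of each option:
  work (W = Fd): kg·m²/s²  ✗
  capacitance (C = Q/V): s⁴·A²/(kg·m²)  ✗
  heat (Q = mcΔT): kg·m²/s²  ✗
  force (F = ma): kg·m/s²  ✓ matches

Only force has units kg·m/s².

Answer: force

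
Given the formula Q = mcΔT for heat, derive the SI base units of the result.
Units of each symbol in Q = mcΔT:
  m (mass): kg
  c (specific heat capacity, in J/(kg·K)): m²/(s²·K)
  ΔT (temperature change): K

Multiplying the contributions: [kg] · [m²/(s²·K)] · [K]
Adding exponents of each base unit: kg: 1, m: 2, s: -2
SI base units of heat: kg·m²/s²

Answer: kg·m²/s²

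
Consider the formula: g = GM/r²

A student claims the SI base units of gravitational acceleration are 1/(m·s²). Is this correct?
Units of each symbol in g = GM/r²:
  G (gravitational constant): m³/(kg·s²)
  M (mass): kg
  r (distance): m  → to the power 2 in the denominator, contributes 1/m²

Multiplying the contributions: [m³/(kg·s²)] · [kg] · [1/m²]
Adding exponents of each base unit: m: 1, s: -2
SI base units of gravitational acceleration: m/s²

The claimed units 1/(m·s²) (exponents m: -1, s: -2) do not match the derived units m/s² (exponents m: 1, s: -2), so the claim is incorrect.

Answer: No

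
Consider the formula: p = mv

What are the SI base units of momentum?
Units of each symbol in p = mv:
  m (mass): kg
  v (velocity): m/s

Multiplying the contributions: [kg] · [m/s]
Adding exponents of each base unit: kg: 1, m: 1, s: -1
SI base units of momentum: kg·m/s

Answer: kg·m/s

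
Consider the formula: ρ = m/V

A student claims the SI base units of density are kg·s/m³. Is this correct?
Units of each symbol in ρ = m/V:
  m (mass): kg
  V (volume): m³  → in the denominator, contributes 1/m³

Multiplying the contributions: [kg] · [1/m³]
Adding exponents of each base unit: kg: 1, m: -3
SI base units of density: kg/m³

The claimed units kg·s/m³ (exponents kg: 1, m: -3, s: 1) do not match the derived units kg/m³ (exponents kg: 1, m: -3), so the claim is incorrect.

Answer: No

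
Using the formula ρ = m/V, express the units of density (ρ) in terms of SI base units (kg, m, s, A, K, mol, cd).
Units of each symbol in ρ = m/V:
  m (mass): kg
  V (volume): m³  → in the denominator, contributes 1/m³

Multiplying the contributions: [kg] · [1/m³]
Adding exponents of each base unit: kg: 1, m: -3
SI base units of density: kg/m³

Answer: kg/m³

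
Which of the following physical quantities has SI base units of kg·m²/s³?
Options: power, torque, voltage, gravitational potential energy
Checking the SI base units of each option:
  power (P = W/t): kg·m²/s³  ✓ matches
  torque (τ = Fr): kg·m²/s²  ✗
  voltage (V = IR): kg·m²/(s³·A)  ✗
  gravitational potential energy (U = -GMm/r): kg·m²/s²  ✗

Only power has units kg·m²/s³.

Answer: power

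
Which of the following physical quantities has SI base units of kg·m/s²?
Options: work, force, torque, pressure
Checking the SI base units of each option:
  work (W = Fd): kg·m²/s²  ✗
  force (F = ma): kg·m/s²  ✓ matches
  torque (τ = Fr): kg·m²/s²  ✗
  pressure (P = F/A): kg/(m·s²)  ✗

Only force has units kg·m/s².

Answer: force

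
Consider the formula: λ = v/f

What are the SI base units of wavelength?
Units of each symbol in λ = v/f:
  v (wave speed): m/s
  f (frequency): 1/s  → in the denominator, contributes s

Multiplying the contributions: [m/s] · [s]
Adding exponents of each base unit: m: 1
SI base units of wavelength: m

Answer: m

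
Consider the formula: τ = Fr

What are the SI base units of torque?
Units of each symbol in τ = Fr:
  F (force): kg·m/s²
  r (lever arm): m

Multiplying the contributions: [kg·m/s²] · [m]
Adding exponents of each base unit: kg: 1, m: 2, s: -2
SI base units of torque: kg·m²/s²

Answer: kg·m²/s²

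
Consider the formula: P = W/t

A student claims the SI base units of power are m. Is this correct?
Units of each symbol in P = W/t:
  W (work): kg·m²/s²
  t (time): s  → in the denominator, contributes 1/s

Multiplying the contributions: [kg·m²/s²] · [1/s]
Adding exponents of each base unit: kg: 1, m: 2, s: -3
SI base units of power: kg·m²/s³

The claimed units m (exponents m: 1) do not match the derived units kg·m²/s³ (exponents kg: 1, m: 2, s: -3), so the claim is incorrect.

Answer: No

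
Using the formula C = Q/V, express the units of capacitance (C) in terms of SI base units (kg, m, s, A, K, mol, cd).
Units of each symbol in C = Q/V:
  Q (charge, in coulombs): s·A
  V (voltage, in volts): kg·m²/(s³·A)  → in the denominator, contributes s³·A/(kg·m²)

Multiplying the contributions: [s·A] · [s³·A/(kg·m²)]
Adding exponents of each base unit: kg: -1, m: -2, s: 4, A: 2
SI base units of capacitance: s⁴·A²/(kg·m²)

Answer: s⁴·A²/(kg·m²)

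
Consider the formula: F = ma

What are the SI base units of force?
Units of each symbol in F = ma:
  m (mass): kg
  a (acceleration): m/s²

Multiplying the contributions: [kg] · [m/s²]
Adding exponents of each base unit: kg: 1, m: 1, s: -2
SI base units of force: kg·m/s²

Answer: kg·m/s²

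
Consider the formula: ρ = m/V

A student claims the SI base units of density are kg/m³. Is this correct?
Units of each symbol in ρ = m/V:
  m (mass): kg
  V (volume): m³  → in the denominator, contributes 1/m³

Multiplying the contributions: [kg] · [1/m³]
Adding exponents of each base unit: kg: 1, m: -3
SI base units of density: kg/m³

The claimed units kg/m³ match the derived units, so the claim is correct.

Answer: Yes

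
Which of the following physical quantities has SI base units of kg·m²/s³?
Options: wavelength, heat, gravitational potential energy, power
Checking the SI base units of each option:
  wavelength (λ = v/f): m  ✗
  heat (Q = mcΔT): kg·m²/s²  ✗
  gravitational potential energy (U = -GMm/r): kg·m²/s²  ✗
  power (P = W/t): kg·m²/s³  ✓ matches

Only power has units kg·m²/s³.

Answer: power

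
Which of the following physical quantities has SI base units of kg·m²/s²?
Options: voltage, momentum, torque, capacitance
Checking the SI base units of each option:
  voltage (V = IR): kg·m²/(s³·A)  ✗
  momentum (p = mv): kg·m/s  ✗
  torque (τ = Fr): kg·m²/s²  ✓ matches
  capacitance (C = Q/V): s⁴·A²/(kg·m²)  ✗

Only torque has units kg·m²/s².

Answer: torque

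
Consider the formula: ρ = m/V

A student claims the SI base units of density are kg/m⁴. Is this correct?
Units of each symbol in ρ = m/V:
  m (mass): kg
  V (volume): m³  → in the denominator, contributes 1/m³

Multiplying the contributions: [kg] · [1/m³]
Adding exponents of each base unit: kg: 1, m: -3
SI base units of density: kg/m³

The claimed units kg/m⁴ (exponents kg: 1, m: -4) do not match the derived units kg/m³ (exponents kg: 1, m: -3), so the claim is incorrect.

Answer: No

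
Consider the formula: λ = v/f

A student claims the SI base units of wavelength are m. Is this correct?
Units of each symbol in λ = v/f:
  v (wave speed): m/s
  f (frequency): 1/s  → in the denominator, contributes s

Multiplying the contributions: [m/s] · [s]
Adding exponents of each base unit: m: 1
SI base units of wavelength: m

The claimed units m match the derived units, so the claim is correct.

Answer: Yes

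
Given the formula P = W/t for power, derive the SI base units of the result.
Units of each symbol in P = W/t:
  W (work): kg·m²/s²
  t (time): s  → in the denominator, contributes 1/s

Multiplying the contributions: [kg·m²/s²] · [1/s]
Adding exponents of each base unit: kg: 1, m: 2, s: -3
SI base units of power: kg·m²/s³

Answer: kg·m²/s³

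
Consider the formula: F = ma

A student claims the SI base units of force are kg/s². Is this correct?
Units of each symbol in F = ma:
  m (mass): kg
  a (acceleration): m/s²

Multiplying the contributions: [kg] · [m/s²]
Adding exponents of each base unit: kg: 1, m: 1, s: -2
SI base units of force: kg·m/s²

The claimed units kg/s² (exponents kg: 1, s: -2) do not match the derived units kg·m/s² (exponents kg: 1, m: 1, s: -2), so the claim is incorrect.

Answer: No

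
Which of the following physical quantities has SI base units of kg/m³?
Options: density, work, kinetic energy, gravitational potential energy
Checking the SI base units of each option:
  density (ρ = m/V): kg/m³  ✓ matches
  work (W = Fd): kg·m²/s²  ✗
  kinetic energy (E = ½mv²): kg·m²/s²  ✗
  gravitational potential energy (U = -GMm/r): kg·m²/s²  ✗

Only density has units kg/m³.

Answer: density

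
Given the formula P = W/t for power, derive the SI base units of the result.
Units of each symbol in P = W/t:
  W (work): kg·m²/s²
  t (time): s  → in the denominator, contributes 1/s

Multiplying the contributions: [kg·m²/s²] · [1/s]
Adding exponents of each base unit: kg: 1, m: 2, s: -3
SI base units of power: kg·m²/s³

Answer: kg·m²/s³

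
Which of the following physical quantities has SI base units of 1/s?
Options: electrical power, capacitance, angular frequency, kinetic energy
Checking the SI base units of each option:
  electrical power (P = IV): kg·m²/s³  ✗
  capacitance (C = Q/V): s⁴·A²/(kg·m²)  ✗
  angular frequency (ω = 2πf): 1/s  ✓ matches
  kinetic energy (E = ½mv²): kg·m²/s²  ✗

Only angular frequency has units 1/s.

Answer: angular frequency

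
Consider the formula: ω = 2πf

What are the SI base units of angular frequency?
Units of each symbol in ω = 2πf:
  f (frequency): 1/s
  The factor 2π is dimensionless.

Multiplying the contributions: [1/s]
Adding exponents of each base unit: s: -1
SI base units of angular frequency: 1/s

Answer: 1/s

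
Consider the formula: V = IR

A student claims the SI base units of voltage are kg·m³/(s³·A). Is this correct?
Units of each symbol in V = IR:
  I (current): A
  R (resistance, in ohms): kg·m²/(s³·A²)

Multiplying the contributions: [A] · [kg·m²/(s³·A²)]
Adding exponents of each base unit: kg: 1, m: 2, s: -3, A: -1
SI base units of voltage: kg·m²/(s³·A)

The claimed units kg·m³/(s³·A) (exponents kg: 1, m: 3, s: -3, A: -1) do not match the derived units kg·m²/(s³·A) (exponents kg: 1, m: 2, s: -3, A: -1), so the claim is incorrect.

Answer: No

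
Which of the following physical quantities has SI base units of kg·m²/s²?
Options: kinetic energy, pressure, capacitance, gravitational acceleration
Checking the SI base units of each option:
  kinetic energy (E = ½mv²): kg·m²/s²  ✓ matches
  pressure (P = F/A): kg/(m·s²)  ✗
  capacitance (C = Q/V): s⁴·A²/(kg·m²)  ✗
  gravitational acceleration (g = GM/r²): m/s²  ✗

Only kinetic energy has units kg·m²/s².

Answer: kinetic energy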